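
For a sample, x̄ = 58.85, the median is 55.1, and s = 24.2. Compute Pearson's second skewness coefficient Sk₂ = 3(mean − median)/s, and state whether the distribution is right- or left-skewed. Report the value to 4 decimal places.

Sk₂ = 3(58.85 − 55.1) / 24.2 = 3 × 3.7500 / 24.2
    = 11.2500 / 24.2 ≈ 0.4649
Sk₂ > 0 ⇒ mean > median ⇒ right-skewed (positive skew).

0.4649, right-skewed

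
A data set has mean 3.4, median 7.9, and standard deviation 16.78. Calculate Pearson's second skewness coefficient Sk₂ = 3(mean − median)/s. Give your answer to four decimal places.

Sk₂ = 3(3.4 − 7.9) / 16.78 = 3 × -4.5000 / 16.78
    = -13.5000 / 16.78 ≈ -0.8045

-0.8045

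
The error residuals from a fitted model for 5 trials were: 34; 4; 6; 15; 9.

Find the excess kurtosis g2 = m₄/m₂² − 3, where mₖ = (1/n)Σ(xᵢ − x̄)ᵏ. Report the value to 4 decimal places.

-0.3287

x̄ = 13.6000
Σ(xᵢ − x̄)² = 589.2000 ⇒ m₂ = 117.84000
Σ(xᵢ − x̄)⁴ = 185470.4160 ⇒ m₄ = 37094.08320
m₂² = 13886.26560
g2 = m₄/m₂² − 3 = 2.67128 − 3 ≈ -0.3287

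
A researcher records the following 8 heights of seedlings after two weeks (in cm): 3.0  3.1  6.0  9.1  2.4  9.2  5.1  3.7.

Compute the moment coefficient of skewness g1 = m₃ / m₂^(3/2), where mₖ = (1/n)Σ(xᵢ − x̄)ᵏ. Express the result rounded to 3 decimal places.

x̄ = (3.0 + 3.1 + 6.0 + 9.1 + 2.4 + 9.2 + 5.1 + 3.7) / 8 = 5.2000
deviations (xᵢ − x̄): -2.2000, -2.1000, 0.8000, 3.9000, -2.8000, 4.0000, -0.1000, -1.5000
Σ(xᵢ − x̄)² = 51.2000 ⇒ m₂ = 51.2000/8 = 6.40000
Σ(xᵢ − x̄)³ = 78.5940 ⇒ m₃ = 78.5940/8 = 9.82425
m₂^(3/2) = 6.40000^(1.5) = 16.19086
g1 = m₃ / m₂^(3/2) = 9.82425 / 16.19086 ≈ 0.607

0.607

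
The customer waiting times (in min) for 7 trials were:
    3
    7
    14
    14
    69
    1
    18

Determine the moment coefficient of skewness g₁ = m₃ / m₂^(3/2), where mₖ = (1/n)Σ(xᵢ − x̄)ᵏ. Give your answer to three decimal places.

1.741

x̄ = (3 + 7 + 14 + 14 + 69 + 1 + 18) / 7 = 18.0000
deviations (xᵢ − x̄): -15.0000, -11.0000, -4.0000, -4.0000, 51.0000, -17.0000, 0.0000
Σ(xᵢ − x̄)² = 3268.0000 ⇒ m₂ = 3268.0000/7 = 466.85714
Σ(xᵢ − x̄)³ = 122904.0000 ⇒ m₃ = 122904.0000/7 = 17557.71429
m₂^(3/2) = 466.85714^(1.5) = 10087.32496
g₁ = m₃ / m₂^(3/2) = 17557.71429 / 10087.32496 ≈ 1.741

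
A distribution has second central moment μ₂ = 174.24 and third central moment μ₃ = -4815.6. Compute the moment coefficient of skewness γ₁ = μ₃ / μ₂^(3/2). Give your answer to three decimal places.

-2.094

σ = √μ₂ = √174.24 = 13.20000
σ³ = μ₂^(3/2) = 2299.96800
γ₁ = μ₃/σ³ = -4815.6 / 2299.96800 ≈ -2.094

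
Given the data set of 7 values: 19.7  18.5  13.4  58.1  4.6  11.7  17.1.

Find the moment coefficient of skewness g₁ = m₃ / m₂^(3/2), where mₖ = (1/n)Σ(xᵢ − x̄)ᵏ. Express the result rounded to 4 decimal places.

x̄ = (19.7 + 18.5 + 13.4 + 58.1 + 4.6 + 11.7 + 17.1) / 7 = 20.4429
deviations (xᵢ − x̄): -0.7429, -1.9429, -7.0429, 37.6571, -15.8429, -8.7429, -3.3429
Σ(xᵢ − x̄)² = 1810.5971 ⇒ m₂ = 1810.5971/7 = 258.65673
Σ(xᵢ − x̄)³ = 48360.8874 ⇒ m₃ = 48360.8874/7 = 6908.69820
m₂^(3/2) = 258.65673^(1.5) = 4159.92678
g₁ = m₃ / m₂^(3/2) = 6908.69820 / 4159.92678 ≈ 1.6608

1.6608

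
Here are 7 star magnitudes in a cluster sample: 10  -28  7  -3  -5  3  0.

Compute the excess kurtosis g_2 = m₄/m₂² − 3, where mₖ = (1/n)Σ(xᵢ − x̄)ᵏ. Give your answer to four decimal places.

x̄ = -2.2857
Σ(xᵢ − x̄)² = 939.4286 ⇒ m₂ = 134.20408
Σ(xᵢ − x̄)⁴ = 468297.4111 ⇒ m₄ = 66899.63015
m₂² = 18010.73553
g_2 = m₄/m₂² − 3 = 3.71443 − 3 ≈ 0.7144

0.7144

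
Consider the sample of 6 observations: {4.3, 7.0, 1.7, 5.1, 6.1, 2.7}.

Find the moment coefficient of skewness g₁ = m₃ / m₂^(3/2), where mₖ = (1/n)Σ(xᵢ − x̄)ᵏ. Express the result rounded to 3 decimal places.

x̄ = (4.3 + 7.0 + 1.7 + 5.1 + 6.1 + 2.7) / 6 = 4.4833
deviations (xᵢ − x̄): -0.1833, 2.5167, -2.7833, 0.6167, 1.6167, -1.7833
Σ(xᵢ − x̄)² = 20.2883 ⇒ m₂ = 20.2883/6 = 3.38139
Σ(xᵢ − x̄)³ = -6.8406 ⇒ m₃ = -6.8406/6 = -1.14009
m₂^(3/2) = 3.38139^(1.5) = 6.21788
g₁ = m₃ / m₂^(3/2) = -1.14009 / 6.21788 ≈ -0.183

-0.183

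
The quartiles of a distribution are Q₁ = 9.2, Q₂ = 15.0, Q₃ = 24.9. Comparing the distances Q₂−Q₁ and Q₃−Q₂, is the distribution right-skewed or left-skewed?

Q₂ − Q₁ = 5.8;  Q₃ − Q₂ = 9.9
Q₃ − Q₂ > Q₂ − Q₁ ⇒ the upper half is more spread out ⇒ right-skewed.

right-skewed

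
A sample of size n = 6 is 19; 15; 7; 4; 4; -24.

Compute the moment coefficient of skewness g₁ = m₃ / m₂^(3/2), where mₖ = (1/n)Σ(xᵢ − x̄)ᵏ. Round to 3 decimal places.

x̄ = (19 + 15 + 7 + 4 + 4 - 24) / 6 = 4.1667
deviations (xᵢ − x̄): 14.8333, 10.8333, 2.8333, -0.1667, -0.1667, -28.1667
Σ(xᵢ − x̄)² = 1138.8333 ⇒ m₂ = 1138.8333/6 = 189.80556
Σ(xᵢ − x̄)³ = -17788.4444 ⇒ m₃ = -17788.4444/6 = -2964.74074
m₂^(3/2) = 189.80556^(1.5) = 2614.94994
g₁ = m₃ / m₂^(3/2) = -2964.74074 / 2614.94994 ≈ -1.134

-1.134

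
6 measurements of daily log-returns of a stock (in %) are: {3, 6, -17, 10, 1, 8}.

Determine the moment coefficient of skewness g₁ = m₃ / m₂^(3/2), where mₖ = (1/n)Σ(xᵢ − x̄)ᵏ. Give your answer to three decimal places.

-1.362

x̄ = (3 + 6 - 17 + 10 + 1 + 8) / 6 = 1.8333
deviations (xᵢ − x̄): 1.1667, 4.1667, -18.8333, 8.1667, -0.8333, 6.1667
Σ(xᵢ − x̄)² = 478.8333 ⇒ m₂ = 478.8333/6 = 79.80556
Σ(xᵢ − x̄)³ = -5827.5556 ⇒ m₃ = -5827.5556/6 = -971.25926
m₂^(3/2) = 79.80556^(1.5) = 712.93459
g₁ = m₃ / m₂^(3/2) = -971.25926 / 712.93459 ≈ -1.362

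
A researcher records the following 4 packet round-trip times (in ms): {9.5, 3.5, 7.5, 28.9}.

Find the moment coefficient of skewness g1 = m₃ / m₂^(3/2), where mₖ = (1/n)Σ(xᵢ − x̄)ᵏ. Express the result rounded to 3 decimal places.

0.985

x̄ = (9.5 + 3.5 + 7.5 + 28.9) / 4 = 12.3500
deviations (xᵢ − x̄): -2.8500, -8.8500, -4.8500, 16.5500
Σ(xᵢ − x̄)² = 383.8700 ⇒ m₂ = 383.8700/4 = 95.96750
Σ(xᵢ − x̄)³ = 3702.6990 ⇒ m₃ = 3702.6990/4 = 925.67475
m₂^(3/2) = 95.96750^(1.5) = 940.12645
g1 = m₃ / m₂^(3/2) = 925.67475 / 940.12645 ≈ 0.985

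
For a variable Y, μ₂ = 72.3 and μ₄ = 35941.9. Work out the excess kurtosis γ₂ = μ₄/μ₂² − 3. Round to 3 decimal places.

3.876

μ₂² = 72.3² = 5227.29000
μ₄/μ₂² = 35941.9 / 5227.29000 = 6.87582
γ₂ = 6.87582 − 3 ≈ 3.876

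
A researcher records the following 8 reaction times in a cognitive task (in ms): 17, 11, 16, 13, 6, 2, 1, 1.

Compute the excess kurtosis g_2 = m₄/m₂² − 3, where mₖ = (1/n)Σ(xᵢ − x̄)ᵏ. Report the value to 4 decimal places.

-1.6354

x̄ = 8.3750
Σ(xᵢ − x̄)² = 315.8750 ⇒ m₂ = 39.48438
Σ(xᵢ − x̄)⁴ = 17019.4941 ⇒ m₄ = 2127.43677
m₂² = 1559.01587
g_2 = m₄/m₂² − 3 = 1.36460 − 3 ≈ -1.6354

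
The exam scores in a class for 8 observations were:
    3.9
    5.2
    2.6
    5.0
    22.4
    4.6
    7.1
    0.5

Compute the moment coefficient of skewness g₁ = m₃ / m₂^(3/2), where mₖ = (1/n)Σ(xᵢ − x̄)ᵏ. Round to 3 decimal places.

x̄ = (3.9 + 5.2 + 2.6 + 5.0 + 22.4 + 4.6 + 7.1 + 0.5) / 8 = 6.4125
deviations (xᵢ − x̄): -2.5125, -1.2125, -3.8125, -1.4125, 15.9875, -1.8125, 0.6875, -5.9125
Σ(xᵢ − x̄)² = 318.6287 ⇒ m₂ = 318.6287/8 = 39.82859
Σ(xᵢ − x̄)³ = 3798.2144 ⇒ m₃ = 3798.2144/8 = 474.77680
m₂^(3/2) = 39.82859^(1.5) = 251.35785
g₁ = m₃ / m₂^(3/2) = 474.77680 / 251.35785 ≈ 1.889

1.889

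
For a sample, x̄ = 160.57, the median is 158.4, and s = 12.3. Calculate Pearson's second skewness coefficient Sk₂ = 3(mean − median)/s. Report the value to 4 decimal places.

Sk₂ = 3(160.57 − 158.4) / 12.3 = 3 × 2.1700 / 12.3
    = 6.5100 / 12.3 ≈ 0.5293

0.5293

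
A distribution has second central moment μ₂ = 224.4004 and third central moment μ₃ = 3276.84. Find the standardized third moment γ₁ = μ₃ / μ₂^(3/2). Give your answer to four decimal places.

σ = √μ₂ = √224.4004 = 14.98000
σ³ = μ₂^(3/2) = 3361.51799
γ₁ = μ₃/σ³ = 3276.84 / 3361.51799 ≈ 0.9748

0.9748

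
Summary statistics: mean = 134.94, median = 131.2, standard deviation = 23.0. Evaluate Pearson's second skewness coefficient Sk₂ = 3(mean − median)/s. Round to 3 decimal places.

0.488

Sk₂ = 3(134.94 − 131.2) / 23.0 = 3 × 3.7400 / 23.0
    = 11.2200 / 23.0 ≈ 0.488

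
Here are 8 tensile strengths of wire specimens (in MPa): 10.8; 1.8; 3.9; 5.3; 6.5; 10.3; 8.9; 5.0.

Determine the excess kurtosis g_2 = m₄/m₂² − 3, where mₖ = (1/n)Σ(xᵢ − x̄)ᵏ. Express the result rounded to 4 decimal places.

x̄ = 6.5625
Σ(xᵢ − x̄)² = 71.1988 ⇒ m₂ = 8.89984
Σ(xᵢ − x̄)⁴ = 1120.6169 ⇒ m₄ = 140.07712
m₂² = 79.20722
g_2 = m₄/m₂² − 3 = 1.76849 − 3 ≈ -1.2315

-1.2315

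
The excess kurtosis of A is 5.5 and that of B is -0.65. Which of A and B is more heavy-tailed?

A

Higher excess kurtosis ⇒ heavier tails relative to the normal distribution.
5.5 vs -0.65: the larger is 5.5, so A has heavier tails. (A is leptokurtic — heavier-than-normal tails; the other is platykurtic.)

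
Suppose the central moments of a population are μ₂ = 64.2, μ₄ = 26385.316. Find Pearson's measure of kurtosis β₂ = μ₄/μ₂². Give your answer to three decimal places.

6.402

μ₂² = 64.2² = 4121.64000
μ₄/μ₂² = 26385.316 / 4121.64000 = 6.40165
β₂ ≈ 6.402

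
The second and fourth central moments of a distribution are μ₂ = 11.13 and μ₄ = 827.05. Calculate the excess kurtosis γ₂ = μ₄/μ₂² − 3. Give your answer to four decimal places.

μ₂² = 11.13² = 123.87690
μ₄/μ₂² = 827.05 / 123.87690 = 6.67639
γ₂ = 6.67639 − 3 ≈ 3.6764

3.6764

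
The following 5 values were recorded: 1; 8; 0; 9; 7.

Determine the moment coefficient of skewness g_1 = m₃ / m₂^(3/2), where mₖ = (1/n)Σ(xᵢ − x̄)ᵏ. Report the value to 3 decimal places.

x̄ = (1 + 8 + 0 + 9 + 7) / 5 = 5.0000
deviations (xᵢ − x̄): -4.0000, 3.0000, -5.0000, 4.0000, 2.0000
Σ(xᵢ − x̄)² = 70.0000 ⇒ m₂ = 70.0000/5 = 14.00000
Σ(xᵢ − x̄)³ = -90.0000 ⇒ m₃ = -90.0000/5 = -18.00000
m₂^(3/2) = 14.00000^(1.5) = 52.38320
g_1 = m₃ / m₂^(3/2) = -18.00000 / 52.38320 ≈ -0.344

-0.344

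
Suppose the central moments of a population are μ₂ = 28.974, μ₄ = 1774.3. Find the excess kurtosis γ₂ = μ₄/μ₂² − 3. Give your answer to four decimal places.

-0.8865

μ₂² = 28.974² = 839.49268
μ₄/μ₂² = 1774.3 / 839.49268 = 2.11354
γ₂ = 2.11354 − 3 ≈ -0.8865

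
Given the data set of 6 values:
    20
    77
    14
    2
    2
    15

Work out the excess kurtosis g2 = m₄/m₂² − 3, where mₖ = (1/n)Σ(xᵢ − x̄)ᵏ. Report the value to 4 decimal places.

0.7385

x̄ = 21.6667
Σ(xᵢ − x̄)² = 3941.3333 ⇒ m₂ = 656.88889
Σ(xᵢ − x̄)⁴ = 9679115.1111 ⇒ m₄ = 1613185.85185
m₂² = 431503.01235
g2 = m₄/m₂² − 3 = 3.73853 − 3 ≈ 0.7385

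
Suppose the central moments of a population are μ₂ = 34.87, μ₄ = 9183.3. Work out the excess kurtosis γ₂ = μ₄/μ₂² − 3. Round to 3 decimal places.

4.553

μ₂² = 34.87² = 1215.91690
μ₄/μ₂² = 9183.3 / 1215.91690 = 7.55257
γ₂ = 7.55257 − 3 ≈ 4.553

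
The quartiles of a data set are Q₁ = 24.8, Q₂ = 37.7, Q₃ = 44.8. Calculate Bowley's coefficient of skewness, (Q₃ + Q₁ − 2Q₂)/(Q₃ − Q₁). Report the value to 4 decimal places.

numerator: Q₃ + Q₁ − 2Q₂ = 44.8 + 24.8 − 2×37.7 = -5.8000
denominator: Q₃ − Q₁ = 44.8 − 24.8 = 20.0000
Bowley skewness = -5.8000 / 20.0000 ≈ -0.2900

-0.2900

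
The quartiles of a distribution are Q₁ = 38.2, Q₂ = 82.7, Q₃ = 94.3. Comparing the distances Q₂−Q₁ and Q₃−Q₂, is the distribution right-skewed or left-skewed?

Q₂ − Q₁ = 44.5;  Q₃ − Q₂ = 11.6
Q₂ − Q₁ > Q₃ − Q₂ ⇒ the lower half is more spread out ⇒ left-skewed.

left-skewed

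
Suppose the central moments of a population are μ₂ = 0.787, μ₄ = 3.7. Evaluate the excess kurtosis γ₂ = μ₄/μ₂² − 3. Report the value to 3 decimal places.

μ₂² = 0.787² = 0.61937
μ₄/μ₂² = 3.7 / 0.61937 = 5.97382
γ₂ = 5.97382 − 3 ≈ 2.974

2.974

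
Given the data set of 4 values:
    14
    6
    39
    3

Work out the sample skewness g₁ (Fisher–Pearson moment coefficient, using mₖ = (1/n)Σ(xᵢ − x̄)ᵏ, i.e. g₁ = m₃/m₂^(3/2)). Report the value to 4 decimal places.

x̄ = (14 + 6 + 39 + 3) / 4 = 15.5000
deviations (xᵢ − x̄): -1.5000, -9.5000, 23.5000, -12.5000
Σ(xᵢ − x̄)² = 801.0000 ⇒ m₂ = 801.0000/4 = 200.25000
Σ(xᵢ − x̄)³ = 10164.0000 ⇒ m₃ = 10164.0000/4 = 2541.00000
m₂^(3/2) = 200.25000^(1.5) = 2833.73208
g₁ = m₃ / m₂^(3/2) = 2541.00000 / 2833.73208 ≈ 0.8967

0.8967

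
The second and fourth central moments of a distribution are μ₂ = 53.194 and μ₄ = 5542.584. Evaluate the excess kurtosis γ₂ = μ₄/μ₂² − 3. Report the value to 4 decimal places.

-1.0412

μ₂² = 53.194² = 2829.60164
μ₄/μ₂² = 5542.584 / 2829.60164 = 1.95879
γ₂ = 1.95879 − 3 ≈ -1.0412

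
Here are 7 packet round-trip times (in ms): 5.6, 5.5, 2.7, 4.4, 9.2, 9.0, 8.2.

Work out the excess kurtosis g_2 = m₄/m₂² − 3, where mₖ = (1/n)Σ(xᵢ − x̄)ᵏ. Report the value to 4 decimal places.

-1.3581

x̄ = 6.3714
Σ(xᵢ − x̄)² = 36.9743 ⇒ m₂ = 5.28204
Σ(xᵢ − x̄)⁴ = 320.6627 ⇒ m₄ = 45.80895
m₂² = 27.89996
g_2 = m₄/m₂² − 3 = 1.64190 − 3 ≈ -1.3581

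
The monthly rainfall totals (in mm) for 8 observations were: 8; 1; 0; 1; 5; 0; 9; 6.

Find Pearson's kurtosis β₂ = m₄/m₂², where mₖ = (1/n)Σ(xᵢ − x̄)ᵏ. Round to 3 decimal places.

1.424

x̄ = 3.7500
Σ(xᵢ − x̄)² = 95.5000 ⇒ m₂ = 11.93750
Σ(xᵢ − x̄)⁴ = 1623.9063 ⇒ m₄ = 202.98828
m₂² = 142.50391
β₂ = m₄/m₂² = 202.98828 / 142.50391 ≈ 1.424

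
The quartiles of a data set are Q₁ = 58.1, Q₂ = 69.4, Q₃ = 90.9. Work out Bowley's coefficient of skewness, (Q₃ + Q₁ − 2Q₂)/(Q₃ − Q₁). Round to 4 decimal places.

numerator: Q₃ + Q₁ − 2Q₂ = 90.9 + 58.1 − 2×69.4 = 10.2000
denominator: Q₃ − Q₁ = 90.9 − 58.1 = 32.8000
Bowley skewness = 10.2000 / 32.8000 ≈ 0.3110

0.3110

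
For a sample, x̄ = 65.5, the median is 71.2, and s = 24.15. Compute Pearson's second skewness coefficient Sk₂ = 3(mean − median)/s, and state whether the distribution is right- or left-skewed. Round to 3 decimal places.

Sk₂ = 3(65.5 − 71.2) / 24.15 = 3 × -5.7000 / 24.15
    = -17.1000 / 24.15 ≈ -0.708
Sk₂ < 0 ⇒ mean < median ⇒ left-skewed (negative skew).

-0.708, left-skewed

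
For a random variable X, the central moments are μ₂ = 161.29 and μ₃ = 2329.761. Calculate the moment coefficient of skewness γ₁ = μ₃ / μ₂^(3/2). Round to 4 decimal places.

σ = √μ₂ = √161.29 = 12.70000
σ³ = μ₂^(3/2) = 2048.38300
γ₁ = μ₃/σ³ = 2329.761 / 2048.38300 ≈ 1.1374

1.1374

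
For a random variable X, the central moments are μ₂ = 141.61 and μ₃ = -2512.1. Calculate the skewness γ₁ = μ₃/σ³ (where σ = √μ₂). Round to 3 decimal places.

-1.491

σ = √μ₂ = √141.61 = 11.90000
σ³ = μ₂^(3/2) = 1685.15900
γ₁ = μ₃/σ³ = -2512.1 / 1685.15900 ≈ -1.491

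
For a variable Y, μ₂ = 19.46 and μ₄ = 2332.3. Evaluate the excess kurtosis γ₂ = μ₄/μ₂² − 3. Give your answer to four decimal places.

3.1588

μ₂² = 19.46² = 378.69160
μ₄/μ₂² = 2332.3 / 378.69160 = 6.15884
γ₂ = 6.15884 − 3 ≈ 3.1588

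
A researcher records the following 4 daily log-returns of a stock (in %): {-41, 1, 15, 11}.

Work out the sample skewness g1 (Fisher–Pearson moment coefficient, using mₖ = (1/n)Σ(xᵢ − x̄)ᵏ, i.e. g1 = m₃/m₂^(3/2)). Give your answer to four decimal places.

-0.9828

x̄ = (-41 + 1 + 15 + 11) / 4 = -3.5000
deviations (xᵢ − x̄): -37.5000, 4.5000, 18.5000, 14.5000
Σ(xᵢ − x̄)² = 1979.0000 ⇒ m₂ = 1979.0000/4 = 494.75000
Σ(xᵢ − x̄)³ = -43263.0000 ⇒ m₃ = -43263.0000/4 = -10815.75000
m₂^(3/2) = 494.75000^(1.5) = 11004.71258
g1 = m₃ / m₂^(3/2) = -10815.75000 / 11004.71258 ≈ -0.9828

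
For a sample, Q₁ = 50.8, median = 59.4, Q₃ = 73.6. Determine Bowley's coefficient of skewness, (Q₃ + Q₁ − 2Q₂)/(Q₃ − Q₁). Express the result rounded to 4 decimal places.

0.2456

numerator: Q₃ + Q₁ − 2Q₂ = 73.6 + 50.8 − 2×59.4 = 5.6000
denominator: Q₃ − Q₁ = 73.6 − 50.8 = 22.8000
Bowley skewness = 5.6000 / 22.8000 ≈ 0.2456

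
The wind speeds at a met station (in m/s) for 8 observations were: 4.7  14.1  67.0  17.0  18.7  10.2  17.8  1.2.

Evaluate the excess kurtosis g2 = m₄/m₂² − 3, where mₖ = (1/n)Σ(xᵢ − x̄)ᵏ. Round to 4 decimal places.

2.1398

x̄ = 18.8375
Σ(xᵢ − x̄)² = 2932.0988 ⇒ m₂ = 366.51234
Σ(xᵢ − x̄)⁴ = 5523468.2895 ⇒ m₄ = 690433.53619
m₂² = 134331.29812
g2 = m₄/m₂² − 3 = 5.13978 − 3 ≈ 2.1398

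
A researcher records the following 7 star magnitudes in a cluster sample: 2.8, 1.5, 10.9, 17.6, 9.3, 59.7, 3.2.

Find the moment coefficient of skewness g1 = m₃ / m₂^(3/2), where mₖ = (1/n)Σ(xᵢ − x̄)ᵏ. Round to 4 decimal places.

1.7346

x̄ = (2.8 + 1.5 + 10.9 + 17.6 + 9.3 + 59.7 + 3.2) / 7 = 15.0000
deviations (xᵢ − x̄): -12.2000, -13.5000, -4.1000, 2.6000, -5.7000, 44.7000, -11.8000
Σ(xᵢ − x̄)² = 2524.4800 ⇒ m₂ = 2524.4800/7 = 360.64000
Σ(xᵢ − x̄)³ = 83158.8300 ⇒ m₃ = 83158.8300/7 = 11879.83286
m₂^(3/2) = 360.64000^(1.5) = 6848.74256
g1 = m₃ / m₂^(3/2) = 11879.83286 / 6848.74256 ≈ 1.7346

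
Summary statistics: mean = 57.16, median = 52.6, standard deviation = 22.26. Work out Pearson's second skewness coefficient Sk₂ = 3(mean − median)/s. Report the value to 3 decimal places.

Sk₂ = 3(57.16 − 52.6) / 22.26 = 3 × 4.5600 / 22.26
    = 13.6800 / 22.26 ≈ 0.615

0.615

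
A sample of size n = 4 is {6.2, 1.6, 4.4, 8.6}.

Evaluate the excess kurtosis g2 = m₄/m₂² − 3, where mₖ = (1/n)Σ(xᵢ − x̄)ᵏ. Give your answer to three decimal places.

x̄ = 5.2000
Σ(xᵢ − x̄)² = 26.1600 ⇒ m₂ = 6.54000
Σ(xᵢ − x̄)⁴ = 303.0048 ⇒ m₄ = 75.75120
m₂² = 42.77160
g2 = m₄/m₂² − 3 = 1.77106 − 3 ≈ -1.229

-1.229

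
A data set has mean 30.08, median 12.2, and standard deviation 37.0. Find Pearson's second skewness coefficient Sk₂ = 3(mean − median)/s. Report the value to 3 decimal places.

1.450

Sk₂ = 3(30.08 − 12.2) / 37.0 = 3 × 17.8800 / 37.0
    = 53.6400 / 37.0 ≈ 1.450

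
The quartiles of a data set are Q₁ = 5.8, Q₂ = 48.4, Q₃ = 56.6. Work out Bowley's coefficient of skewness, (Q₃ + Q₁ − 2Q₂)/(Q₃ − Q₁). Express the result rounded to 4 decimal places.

numerator: Q₃ + Q₁ − 2Q₂ = 56.6 + 5.8 − 2×48.4 = -34.4000
denominator: Q₃ − Q₁ = 56.6 − 5.8 = 50.8000
Bowley skewness = -34.4000 / 50.8000 ≈ -0.6772

-0.6772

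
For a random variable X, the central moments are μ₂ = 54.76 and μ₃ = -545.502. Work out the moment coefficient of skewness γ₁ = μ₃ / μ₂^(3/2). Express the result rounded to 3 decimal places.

-1.346

σ = √μ₂ = √54.76 = 7.40000
σ³ = μ₂^(3/2) = 405.22400
γ₁ = μ₃/σ³ = -545.502 / 405.22400 ≈ -1.346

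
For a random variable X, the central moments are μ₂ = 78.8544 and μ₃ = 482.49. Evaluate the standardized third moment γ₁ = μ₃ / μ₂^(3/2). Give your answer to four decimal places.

σ = √μ₂ = √78.8544 = 8.88000
σ³ = μ₂^(3/2) = 700.22707
γ₁ = μ₃/σ³ = 482.49 / 700.22707 ≈ 0.6890

0.6890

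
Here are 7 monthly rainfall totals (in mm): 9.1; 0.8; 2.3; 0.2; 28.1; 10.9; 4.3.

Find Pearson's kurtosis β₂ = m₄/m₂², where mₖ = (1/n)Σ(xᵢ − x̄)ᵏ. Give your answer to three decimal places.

3.677

x̄ = 7.9571
Σ(xᵢ − x̄)² = 572.4771 ⇒ m₂ = 81.78245
Σ(xᵢ − x̄)⁴ = 172145.2330 ⇒ m₄ = 24592.17614
m₂² = 6688.36896
β₂ = m₄/m₂² = 24592.17614 / 6688.36896 ≈ 3.677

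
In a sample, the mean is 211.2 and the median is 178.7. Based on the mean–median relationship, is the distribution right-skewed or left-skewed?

right-skewed

mean − median = 211.2 − 178.7 = 32.5
mean > median ⇒ the longer tail is on the right ⇒ right-skewed (positively skewed).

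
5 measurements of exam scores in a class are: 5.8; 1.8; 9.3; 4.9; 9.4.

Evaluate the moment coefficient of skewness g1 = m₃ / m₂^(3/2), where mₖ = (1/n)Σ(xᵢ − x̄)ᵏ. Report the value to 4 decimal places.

-0.2534

x̄ = (5.8 + 1.8 + 9.3 + 4.9 + 9.4) / 5 = 6.2400
deviations (xᵢ − x̄): -0.4400, -4.4400, 3.0600, -1.3400, 3.1600
Σ(xᵢ − x̄)² = 41.0520 ⇒ m₂ = 41.0520/5 = 8.21040
Σ(xᵢ − x̄)³ = -29.8126 ⇒ m₃ = -29.8126/5 = -5.96251
m₂^(3/2) = 8.21040^(1.5) = 23.52591
g1 = m₃ / m₂^(3/2) = -5.96251 / 23.52591 ≈ -0.2534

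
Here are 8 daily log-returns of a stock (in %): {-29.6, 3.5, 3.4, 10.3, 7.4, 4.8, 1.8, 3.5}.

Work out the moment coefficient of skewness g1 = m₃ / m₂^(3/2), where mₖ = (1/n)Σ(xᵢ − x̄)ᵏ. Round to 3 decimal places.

x̄ = (-29.6 + 3.5 + 3.4 + 10.3 + 7.4 + 4.8 + 1.8 + 3.5) / 8 = 0.6375
deviations (xᵢ − x̄): -30.2375, 2.8625, 2.7625, 9.6625, 6.7625, 4.1625, 1.1625, 2.8625
Σ(xᵢ − x̄)² = 1096.0988 ⇒ m₂ = 1096.0988/8 = 137.01234
Σ(xᵢ − x̄)³ = -26293.2685 ⇒ m₃ = -26293.2685/8 = -3286.65857
m₂^(3/2) = 137.01234^(1.5) = 1603.76061
g1 = m₃ / m₂^(3/2) = -3286.65857 / 1603.76061 ≈ -2.049

-2.049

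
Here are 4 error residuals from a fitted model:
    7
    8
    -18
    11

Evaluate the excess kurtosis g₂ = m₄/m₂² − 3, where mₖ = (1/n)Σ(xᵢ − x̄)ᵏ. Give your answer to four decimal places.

x̄ = 2.0000
Σ(xᵢ − x̄)² = 542.0000 ⇒ m₂ = 135.50000
Σ(xᵢ − x̄)⁴ = 168482.0000 ⇒ m₄ = 42120.50000
m₂² = 18360.25000
g₂ = m₄/m₂² − 3 = 2.29411 − 3 ≈ -0.7059

-0.7059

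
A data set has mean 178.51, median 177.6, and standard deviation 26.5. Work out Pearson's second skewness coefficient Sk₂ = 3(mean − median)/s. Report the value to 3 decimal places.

0.103

Sk₂ = 3(178.51 − 177.6) / 26.5 = 3 × 0.9100 / 26.5
    = 2.7300 / 26.5 ≈ 0.103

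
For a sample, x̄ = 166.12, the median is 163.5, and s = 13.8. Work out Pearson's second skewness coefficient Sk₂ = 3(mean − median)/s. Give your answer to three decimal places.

Sk₂ = 3(166.12 − 163.5) / 13.8 = 3 × 2.6200 / 13.8
    = 7.8600 / 13.8 ≈ 0.570

0.570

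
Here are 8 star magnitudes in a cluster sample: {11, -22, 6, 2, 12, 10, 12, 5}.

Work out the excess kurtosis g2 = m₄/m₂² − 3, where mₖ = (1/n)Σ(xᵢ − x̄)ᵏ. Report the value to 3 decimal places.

2.005

x̄ = 4.5000
Σ(xᵢ − x̄)² = 896.0000 ⇒ m₂ = 112.00000
Σ(xᵢ − x̄)⁴ = 502227.5000 ⇒ m₄ = 62778.43750
m₂² = 12544.00000
g2 = m₄/m₂² − 3 = 5.00466 − 3 ≈ 2.005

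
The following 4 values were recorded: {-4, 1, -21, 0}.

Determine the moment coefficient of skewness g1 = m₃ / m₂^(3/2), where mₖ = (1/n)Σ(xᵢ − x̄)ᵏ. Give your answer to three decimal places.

x̄ = (-4 + 1 - 21 + 0) / 4 = -6.0000
deviations (xᵢ − x̄): 2.0000, 7.0000, -15.0000, 6.0000
Σ(xᵢ − x̄)² = 314.0000 ⇒ m₂ = 314.0000/4 = 78.50000
Σ(xᵢ − x̄)³ = -2808.0000 ⇒ m₃ = -2808.0000/4 = -702.00000
m₂^(3/2) = 78.50000^(1.5) = 695.51177
g1 = m₃ / m₂^(3/2) = -702.00000 / 695.51177 ≈ -1.009

-1.009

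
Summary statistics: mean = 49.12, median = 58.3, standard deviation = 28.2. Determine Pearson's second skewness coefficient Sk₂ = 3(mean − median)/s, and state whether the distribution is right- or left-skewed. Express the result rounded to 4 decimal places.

Sk₂ = 3(49.12 − 58.3) / 28.2 = 3 × -9.1800 / 28.2
    = -27.5400 / 28.2 ≈ -0.9766
Sk₂ < 0 ⇒ mean < median ⇒ left-skewed (negative skew).

-0.9766, left-skewed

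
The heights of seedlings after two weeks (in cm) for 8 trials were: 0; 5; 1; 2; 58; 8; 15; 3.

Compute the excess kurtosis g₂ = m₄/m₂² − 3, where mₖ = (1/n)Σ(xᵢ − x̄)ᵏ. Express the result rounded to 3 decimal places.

x̄ = 11.5000
Σ(xᵢ − x̄)² = 2634.0000 ⇒ m₂ = 329.25000
Σ(xᵢ − x̄)⁴ = 4720420.5000 ⇒ m₄ = 590052.56250
m₂² = 108405.56250
g₂ = m₄/m₂² − 3 = 5.44301 − 3 ≈ 2.443

2.443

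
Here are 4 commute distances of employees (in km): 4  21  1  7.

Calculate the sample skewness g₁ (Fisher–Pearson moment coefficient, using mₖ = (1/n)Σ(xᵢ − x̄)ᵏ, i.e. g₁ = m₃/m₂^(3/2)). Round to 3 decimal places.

x̄ = (4 + 21 + 1 + 7) / 4 = 8.2500
deviations (xᵢ − x̄): -4.2500, 12.7500, -7.2500, -1.2500
Σ(xᵢ − x̄)² = 234.7500 ⇒ m₂ = 234.7500/4 = 58.68750
Σ(xᵢ − x̄)³ = 1612.8750 ⇒ m₃ = 1612.8750/4 = 403.21875
m₂^(3/2) = 58.68750^(1.5) = 449.59183
g₁ = m₃ / m₂^(3/2) = 403.21875 / 449.59183 ≈ 0.897

0.897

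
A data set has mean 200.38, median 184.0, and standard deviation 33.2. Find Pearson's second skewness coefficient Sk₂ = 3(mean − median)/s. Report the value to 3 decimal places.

Sk₂ = 3(200.38 − 184.0) / 33.2 = 3 × 16.3800 / 33.2
    = 49.1400 / 33.2 ≈ 1.480

1.480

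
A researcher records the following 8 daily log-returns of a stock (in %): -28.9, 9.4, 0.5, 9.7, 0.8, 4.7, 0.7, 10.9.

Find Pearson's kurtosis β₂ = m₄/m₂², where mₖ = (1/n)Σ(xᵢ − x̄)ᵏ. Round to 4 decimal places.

x̄ = 0.9750
Σ(xᵢ − x̄)² = 1152.3350 ⇒ m₂ = 144.04188
Σ(xᵢ − x̄)⁴ = 817313.4495 ⇒ m₄ = 102164.18118
m₂² = 20748.06175
β₂ = m₄/m₂² = 102164.18118 / 20748.06175 ≈ 4.9240

4.9240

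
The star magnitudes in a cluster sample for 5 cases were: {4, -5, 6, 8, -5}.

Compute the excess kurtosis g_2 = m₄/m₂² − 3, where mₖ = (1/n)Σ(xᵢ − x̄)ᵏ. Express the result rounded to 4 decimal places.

x̄ = 1.6000
Σ(xᵢ − x̄)² = 153.2000 ⇒ m₂ = 30.64000
Σ(xᵢ − x̄)⁴ = 5880.6560 ⇒ m₄ = 1176.13120
m₂² = 938.80960
g_2 = m₄/m₂² − 3 = 1.25279 − 3 ≈ -1.7472

-1.7472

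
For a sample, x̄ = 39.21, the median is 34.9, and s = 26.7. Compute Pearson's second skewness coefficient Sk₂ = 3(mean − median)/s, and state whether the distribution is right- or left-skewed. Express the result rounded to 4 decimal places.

Sk₂ = 3(39.21 − 34.9) / 26.7 = 3 × 4.3100 / 26.7
    = 12.9300 / 26.7 ≈ 0.4843
Sk₂ > 0 ⇒ mean > median ⇒ right-skewed (positive skew).

0.4843, right-skewed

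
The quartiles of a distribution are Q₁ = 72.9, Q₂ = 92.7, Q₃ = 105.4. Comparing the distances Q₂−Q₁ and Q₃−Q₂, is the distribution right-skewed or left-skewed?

Q₂ − Q₁ = 19.8;  Q₃ − Q₂ = 12.7
Q₂ − Q₁ > Q₃ − Q₂ ⇒ the lower half is more spread out ⇒ left-skewed.

left-skewed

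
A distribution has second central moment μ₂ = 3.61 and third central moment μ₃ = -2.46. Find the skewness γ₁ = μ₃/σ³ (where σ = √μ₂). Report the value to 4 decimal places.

-0.3587

σ = √μ₂ = √3.61 = 1.90000
σ³ = μ₂^(3/2) = 6.85900
γ₁ = μ₃/σ³ = -2.46 / 6.85900 ≈ -0.3587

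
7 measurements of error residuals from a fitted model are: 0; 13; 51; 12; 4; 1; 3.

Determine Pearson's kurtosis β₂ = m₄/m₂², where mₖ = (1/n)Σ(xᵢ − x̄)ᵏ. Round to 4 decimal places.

4.4249

x̄ = 12.0000
Σ(xᵢ − x̄)² = 1932.0000 ⇒ m₂ = 276.00000
Σ(xᵢ − x̄)⁴ = 2359476.0000 ⇒ m₄ = 337068.00000
m₂² = 76176.00000
β₂ = m₄/m₂² = 337068.00000 / 76176.00000 ≈ 4.4249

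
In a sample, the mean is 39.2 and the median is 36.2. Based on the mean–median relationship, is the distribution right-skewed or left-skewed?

right-skewed

mean − median = 39.2 − 36.2 = 3.0
mean > median ⇒ the longer tail is on the right ⇒ right-skewed (positively skewed).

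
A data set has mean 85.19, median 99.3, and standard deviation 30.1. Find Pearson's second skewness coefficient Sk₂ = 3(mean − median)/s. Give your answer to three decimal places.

Sk₂ = 3(85.19 − 99.3) / 30.1 = 3 × -14.1100 / 30.1
    = -42.3300 / 30.1 ≈ -1.406

-1.406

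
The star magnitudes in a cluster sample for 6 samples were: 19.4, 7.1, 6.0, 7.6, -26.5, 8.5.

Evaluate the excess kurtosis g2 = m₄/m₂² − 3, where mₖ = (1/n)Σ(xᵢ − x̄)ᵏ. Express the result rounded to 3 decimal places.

x̄ = 3.6833
Σ(xᵢ − x̄)² = 1213.6283 ⇒ m₂ = 202.27139
Σ(xᵢ − x̄)⁴ = 891936.6189 ⇒ m₄ = 148656.10316
m₂² = 40913.71476
g2 = m₄/m₂² − 3 = 3.63341 − 3 ≈ 0.633

0.633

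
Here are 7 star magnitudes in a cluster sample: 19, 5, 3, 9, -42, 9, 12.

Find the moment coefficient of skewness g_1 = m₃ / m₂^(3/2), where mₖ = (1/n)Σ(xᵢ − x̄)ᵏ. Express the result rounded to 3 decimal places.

-1.755

x̄ = (19 + 5 + 3 + 9 - 42 + 9 + 12) / 7 = 2.1429
deviations (xᵢ − x̄): 16.8571, 2.8571, 0.8571, 6.8571, -44.1429, 6.8571, 9.8571
Σ(xᵢ − x̄)² = 2432.8571 ⇒ m₂ = 2432.8571/7 = 347.55102
Σ(xᵢ − x̄)³ = -79599.6735 ⇒ m₃ = -79599.6735/7 = -11371.38192
m₂^(3/2) = 347.55102^(1.5) = 6479.29647
g_1 = m₃ / m₂^(3/2) = -11371.38192 / 6479.29647 ≈ -1.755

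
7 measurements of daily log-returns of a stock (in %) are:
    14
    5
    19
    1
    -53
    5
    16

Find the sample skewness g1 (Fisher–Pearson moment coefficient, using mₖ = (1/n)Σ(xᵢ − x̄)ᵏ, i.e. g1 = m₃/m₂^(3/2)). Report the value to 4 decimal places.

-1.7394

x̄ = (14 + 5 + 19 + 1 - 53 + 5 + 16) / 7 = 1.0000
deviations (xᵢ − x̄): 13.0000, 4.0000, 18.0000, 0.0000, -54.0000, 4.0000, 15.0000
Σ(xᵢ − x̄)² = 3666.0000 ⇒ m₂ = 3666.0000/7 = 523.71429
Σ(xᵢ − x̄)³ = -145932.0000 ⇒ m₃ = -145932.0000/7 = -20847.42857
m₂^(3/2) = 523.71429^(1.5) = 11985.09914
g1 = m₃ / m₂^(3/2) = -20847.42857 / 11985.09914 ≈ -1.7394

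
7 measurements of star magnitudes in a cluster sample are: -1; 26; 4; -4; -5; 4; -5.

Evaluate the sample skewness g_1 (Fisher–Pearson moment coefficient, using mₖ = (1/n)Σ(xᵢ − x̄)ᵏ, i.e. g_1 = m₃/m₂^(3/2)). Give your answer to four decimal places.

1.5444

x̄ = (-1 + 26 + 4 - 4 - 5 + 4 - 5) / 7 = 2.7143
deviations (xᵢ − x̄): -3.7143, 23.2857, 1.2857, -6.7143, -7.7143, 1.2857, -7.7143
Σ(xᵢ − x̄)² = 723.4286 ⇒ m₂ = 723.4286/7 = 103.34694
Σ(xᵢ − x̄)³ = 11358.2449 ⇒ m₃ = 11358.2449/7 = 1622.60641
m₂^(3/2) = 103.34694^(1.5) = 1050.62184
g_1 = m₃ / m₂^(3/2) = 1622.60641 / 1050.62184 ≈ 1.5444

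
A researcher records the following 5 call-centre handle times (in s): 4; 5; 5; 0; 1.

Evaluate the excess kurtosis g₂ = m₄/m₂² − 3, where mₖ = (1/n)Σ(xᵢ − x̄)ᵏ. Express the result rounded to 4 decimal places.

x̄ = 3.0000
Σ(xᵢ − x̄)² = 22.0000 ⇒ m₂ = 4.40000
Σ(xᵢ − x̄)⁴ = 130.0000 ⇒ m₄ = 26.00000
m₂² = 19.36000
g₂ = m₄/m₂² − 3 = 1.34298 − 3 ≈ -1.6570

-1.6570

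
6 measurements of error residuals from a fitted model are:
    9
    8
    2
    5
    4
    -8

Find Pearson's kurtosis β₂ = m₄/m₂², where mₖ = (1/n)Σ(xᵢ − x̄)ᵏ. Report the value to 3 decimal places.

3.080

x̄ = 3.3333
Σ(xᵢ − x̄)² = 187.3333 ⇒ m₂ = 31.22222
Σ(xᵢ − x̄)⁴ = 18014.4444 ⇒ m₄ = 3002.40741
m₂² = 974.82716
β₂ = m₄/m₂² = 3002.40741 / 974.82716 ≈ 3.080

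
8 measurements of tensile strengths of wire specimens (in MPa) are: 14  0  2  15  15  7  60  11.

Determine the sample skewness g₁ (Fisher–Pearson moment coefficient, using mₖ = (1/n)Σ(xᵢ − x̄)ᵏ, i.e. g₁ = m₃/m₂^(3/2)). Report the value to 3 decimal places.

x̄ = (14 + 0 + 2 + 15 + 15 + 7 + 60 + 11) / 8 = 15.5000
deviations (xᵢ − x̄): -1.5000, -15.5000, -13.5000, -0.5000, -0.5000, -8.5000, 44.5000, -4.5000
Σ(xᵢ − x̄)² = 2498.0000 ⇒ m₂ = 2498.0000/8 = 312.25000
Σ(xᵢ − x̄)³ = 81228.0000 ⇒ m₃ = 81228.0000/8 = 10153.50000
m₂^(3/2) = 312.25000^(1.5) = 5517.64393
g₁ = m₃ / m₂^(3/2) = 10153.50000 / 5517.64393 ≈ 1.840

1.840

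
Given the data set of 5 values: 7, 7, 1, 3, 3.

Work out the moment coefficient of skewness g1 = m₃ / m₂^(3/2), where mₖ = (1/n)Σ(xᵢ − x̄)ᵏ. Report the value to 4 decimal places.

x̄ = (7 + 7 + 1 + 3 + 3) / 5 = 4.2000
deviations (xᵢ − x̄): 2.8000, 2.8000, -3.2000, -1.2000, -1.2000
Σ(xᵢ − x̄)² = 28.8000 ⇒ m₂ = 28.8000/5 = 5.76000
Σ(xᵢ − x̄)³ = 7.6800 ⇒ m₃ = 7.6800/5 = 1.53600
m₂^(3/2) = 5.76000^(1.5) = 13.82400
g1 = m₃ / m₂^(3/2) = 1.53600 / 13.82400 ≈ 0.1111

0.1111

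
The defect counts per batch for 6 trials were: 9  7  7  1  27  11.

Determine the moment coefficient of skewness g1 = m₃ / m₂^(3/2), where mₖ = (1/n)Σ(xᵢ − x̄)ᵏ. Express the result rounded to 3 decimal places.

x̄ = (9 + 7 + 7 + 1 + 27 + 11) / 6 = 10.3333
deviations (xᵢ − x̄): -1.3333, -3.3333, -3.3333, -9.3333, 16.6667, 0.6667
Σ(xᵢ − x̄)² = 389.3333 ⇒ m₂ = 389.3333/6 = 64.88889
Σ(xᵢ − x̄)³ = 3740.4444 ⇒ m₃ = 3740.4444/6 = 623.40741
m₂^(3/2) = 64.88889^(1.5) = 522.70362
g1 = m₃ / m₂^(3/2) = 623.40741 / 522.70362 ≈ 1.193

1.193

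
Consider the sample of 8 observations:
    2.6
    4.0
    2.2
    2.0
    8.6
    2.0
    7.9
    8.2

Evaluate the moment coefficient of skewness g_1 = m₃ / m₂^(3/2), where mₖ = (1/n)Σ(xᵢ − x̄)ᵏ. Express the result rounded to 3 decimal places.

x̄ = (2.6 + 4.0 + 2.2 + 2.0 + 8.6 + 2.0 + 7.9 + 8.2) / 8 = 4.6875
deviations (xᵢ − x̄): -2.0875, -0.6875, -2.4875, -2.6875, 3.9125, -2.6875, 3.2125, 3.5125
Σ(xᵢ − x̄)² = 63.4287 ⇒ m₂ = 63.4287/8 = 7.92859
Σ(xᵢ − x̄)³ = 72.7456 ⇒ m₃ = 72.7456/8 = 9.09320
m₂^(3/2) = 7.92859^(1.5) = 22.32514
g_1 = m₃ / m₂^(3/2) = 9.09320 / 22.32514 ≈ 0.407

0.407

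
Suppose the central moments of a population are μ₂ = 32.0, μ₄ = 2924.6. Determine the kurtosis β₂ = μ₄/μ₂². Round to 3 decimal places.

μ₂² = 32.0² = 1024.00000
μ₄/μ₂² = 2924.6 / 1024.00000 = 2.85605
β₂ ≈ 2.856

2.856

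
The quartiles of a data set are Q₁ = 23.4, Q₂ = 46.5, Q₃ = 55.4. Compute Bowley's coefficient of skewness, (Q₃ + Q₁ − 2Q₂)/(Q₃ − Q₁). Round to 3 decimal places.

-0.444

numerator: Q₃ + Q₁ − 2Q₂ = 55.4 + 23.4 − 2×46.5 = -14.2000
denominator: Q₃ − Q₁ = 55.4 − 23.4 = 32.0000
Bowley skewness = -14.2000 / 32.0000 ≈ -0.444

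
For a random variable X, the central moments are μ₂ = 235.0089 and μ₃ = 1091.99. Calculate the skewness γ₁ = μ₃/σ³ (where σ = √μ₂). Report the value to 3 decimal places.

σ = √μ₂ = √235.0089 = 15.33000
σ³ = μ₂^(3/2) = 3602.68644
γ₁ = μ₃/σ³ = 1091.99 / 3602.68644 ≈ 0.303

0.303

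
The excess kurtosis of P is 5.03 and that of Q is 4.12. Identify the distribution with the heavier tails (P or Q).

Higher excess kurtosis ⇒ heavier tails relative to the normal distribution.
5.03 vs 4.12: the larger is 5.03, so P has heavier tails.

P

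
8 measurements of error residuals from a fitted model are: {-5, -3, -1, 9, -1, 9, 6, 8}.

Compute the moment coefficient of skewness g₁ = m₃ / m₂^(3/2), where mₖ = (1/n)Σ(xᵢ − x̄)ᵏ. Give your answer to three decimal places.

-0.072

x̄ = (-5 - 3 - 1 + 9 - 1 + 9 + 6 + 8) / 8 = 2.7500
deviations (xᵢ − x̄): -7.7500, -5.7500, -3.7500, 6.2500, -3.7500, 6.2500, 3.2500, 5.2500
Σ(xᵢ − x̄)² = 237.5000 ⇒ m₂ = 237.5000/8 = 29.68750
Σ(xᵢ − x̄)³ = -93.7500 ⇒ m₃ = -93.7500/8 = -11.71875
m₂^(3/2) = 29.68750^(1.5) = 161.75602
g₁ = m₃ / m₂^(3/2) = -11.71875 / 161.75602 ≈ -0.072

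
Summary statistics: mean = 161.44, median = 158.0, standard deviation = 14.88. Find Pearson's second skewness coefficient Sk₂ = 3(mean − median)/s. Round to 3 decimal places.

0.694

Sk₂ = 3(161.44 − 158.0) / 14.88 = 3 × 3.4400 / 14.88
    = 10.3200 / 14.88 ≈ 0.694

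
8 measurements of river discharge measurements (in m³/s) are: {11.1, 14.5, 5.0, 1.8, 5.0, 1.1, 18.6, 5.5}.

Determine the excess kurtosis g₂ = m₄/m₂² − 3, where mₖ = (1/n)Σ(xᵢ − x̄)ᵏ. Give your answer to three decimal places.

-0.969

x̄ = 7.8250
Σ(xᵢ − x̄)² = 274.2750 ⇒ m₂ = 34.28438
Σ(xᵢ − x̄)⁴ = 19099.2919 ⇒ m₄ = 2387.41149
m₂² = 1175.41837
g₂ = m₄/m₂² − 3 = 2.03112 − 3 ≈ -0.969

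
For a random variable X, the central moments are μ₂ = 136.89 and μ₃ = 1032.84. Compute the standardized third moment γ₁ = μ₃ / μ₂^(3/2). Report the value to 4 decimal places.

σ = √μ₂ = √136.89 = 11.70000
σ³ = μ₂^(3/2) = 1601.61300
γ₁ = μ₃/σ³ = 1032.84 / 1601.61300 ≈ 0.6449

0.6449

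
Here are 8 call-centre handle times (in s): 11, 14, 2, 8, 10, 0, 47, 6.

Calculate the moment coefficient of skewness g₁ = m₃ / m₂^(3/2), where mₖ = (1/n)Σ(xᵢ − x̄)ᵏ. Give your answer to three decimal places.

1.831

x̄ = (11 + 14 + 2 + 8 + 10 + 0 + 47 + 6) / 8 = 12.2500
deviations (xᵢ − x̄): -1.2500, 1.7500, -10.2500, -4.2500, -2.2500, -12.2500, 34.7500, -6.2500
Σ(xᵢ − x̄)² = 1529.5000 ⇒ m₂ = 1529.5000/8 = 191.18750
Σ(xᵢ − x̄)³ = 38718.7500 ⇒ m₃ = 38718.7500/8 = 4839.84375
m₂^(3/2) = 191.18750^(1.5) = 2643.56042
g₁ = m₃ / m₂^(3/2) = 4839.84375 / 2643.56042 ≈ 1.831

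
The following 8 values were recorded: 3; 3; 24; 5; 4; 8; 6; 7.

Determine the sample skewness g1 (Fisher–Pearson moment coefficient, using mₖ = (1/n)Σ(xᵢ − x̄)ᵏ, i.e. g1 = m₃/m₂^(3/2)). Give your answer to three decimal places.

1.968

x̄ = (3 + 3 + 24 + 5 + 4 + 8 + 6 + 7) / 8 = 7.5000
deviations (xᵢ − x̄): -4.5000, -4.5000, 16.5000, -2.5000, -3.5000, 0.5000, -1.5000, -0.5000
Σ(xᵢ − x̄)² = 334.0000 ⇒ m₂ = 334.0000/8 = 41.75000
Σ(xᵢ − x̄)³ = 4248.0000 ⇒ m₃ = 4248.0000/8 = 531.00000
m₂^(3/2) = 41.75000^(1.5) = 269.76445
g1 = m₃ / m₂^(3/2) = 531.00000 / 269.76445 ≈ 1.968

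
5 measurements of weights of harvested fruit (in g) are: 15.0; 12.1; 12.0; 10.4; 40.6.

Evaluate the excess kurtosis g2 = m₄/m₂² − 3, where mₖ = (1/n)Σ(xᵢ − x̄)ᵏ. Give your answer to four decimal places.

0.1636

x̄ = 18.0200
Σ(xᵢ − x̄)² = 648.3280 ⇒ m₂ = 129.66560
Σ(xᵢ − x̄)⁴ = 265949.8216 ⇒ m₄ = 53189.96432
m₂² = 16813.16782
g2 = m₄/m₂² − 3 = 3.16359 − 3 ≈ 0.1636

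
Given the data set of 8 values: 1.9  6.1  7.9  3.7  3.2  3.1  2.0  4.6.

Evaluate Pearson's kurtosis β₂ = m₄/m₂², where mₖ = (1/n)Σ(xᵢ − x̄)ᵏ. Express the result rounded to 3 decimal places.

2.466

x̄ = 4.0625
Σ(xᵢ − x̄)² = 29.8988 ⇒ m₂ = 3.73734
Σ(xᵢ − x̄)⁴ = 275.5781 ⇒ m₄ = 34.44726
m₂² = 13.96774
β₂ = m₄/m₂² = 34.44726 / 13.96774 ≈ 2.466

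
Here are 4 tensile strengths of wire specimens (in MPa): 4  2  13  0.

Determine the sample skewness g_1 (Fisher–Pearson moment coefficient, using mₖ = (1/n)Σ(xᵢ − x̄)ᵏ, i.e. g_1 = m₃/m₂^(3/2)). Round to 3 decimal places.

0.883

x̄ = (4 + 2 + 13 + 0) / 4 = 4.7500
deviations (xᵢ − x̄): -0.7500, -2.7500, 8.2500, -4.7500
Σ(xᵢ − x̄)² = 98.7500 ⇒ m₂ = 98.7500/4 = 24.68750
Σ(xᵢ − x̄)³ = 433.1250 ⇒ m₃ = 433.1250/4 = 108.28125
m₂^(3/2) = 24.68750^(1.5) = 122.66359
g_1 = m₃ / m₂^(3/2) = 108.28125 / 122.66359 ≈ 0.883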